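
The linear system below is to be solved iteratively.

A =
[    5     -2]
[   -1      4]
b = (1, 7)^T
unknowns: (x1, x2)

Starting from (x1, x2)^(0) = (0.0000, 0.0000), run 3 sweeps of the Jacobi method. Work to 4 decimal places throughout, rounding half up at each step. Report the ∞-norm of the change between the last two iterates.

Iteration 1:
  x1 = (1 - (-2)·0.0000) / (5) = 0.2000
  x2 = (7 - (-1)·0.0000) / (4) = 1.7500
Iteration 2:
  x1 = (1 - (-2)·1.7500) / (5) = 0.9000
  x2 = (7 - (-1)·0.2000) / (4) = 1.8000
Iteration 3:
  x1 = (1 - (-2)·1.8000) / (5) = 0.9200
  x2 = (7 - (-1)·0.9000) / (4) = 1.9750
Change: (0.0200, 0.1750) → max |·| = 0.1750

0.1750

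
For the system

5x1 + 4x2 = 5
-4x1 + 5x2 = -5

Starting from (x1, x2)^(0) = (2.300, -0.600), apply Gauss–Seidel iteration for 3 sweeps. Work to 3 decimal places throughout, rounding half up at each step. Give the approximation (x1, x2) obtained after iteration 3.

Iteration 1:
  x1 = (5 - (4)·-0.600) / (5) = 1.480
  x2 = (-5 - (-4)·1.480) / (5) = 0.184
Iteration 2:
  x1 = (5 - (4)·0.184) / (5) = 0.853
  x2 = (-5 - (-4)·0.853) / (5) = -0.318
Iteration 3:
  x1 = (5 - (4)·-0.318) / (5) = 1.254
  x2 = (-5 - (-4)·1.254) / (5) = 0.003

(1.254, 0.003)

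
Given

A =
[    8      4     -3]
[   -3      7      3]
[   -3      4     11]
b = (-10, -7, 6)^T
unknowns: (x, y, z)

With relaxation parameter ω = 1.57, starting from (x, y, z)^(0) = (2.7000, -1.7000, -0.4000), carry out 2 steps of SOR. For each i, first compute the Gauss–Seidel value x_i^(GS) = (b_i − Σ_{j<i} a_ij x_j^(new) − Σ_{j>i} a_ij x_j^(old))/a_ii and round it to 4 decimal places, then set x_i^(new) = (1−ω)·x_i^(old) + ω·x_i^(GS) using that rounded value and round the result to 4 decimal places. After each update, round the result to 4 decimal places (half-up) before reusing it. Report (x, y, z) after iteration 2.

Iteration 1:
  x: GS value = (-10 - (4)·-1.7000 - (-3)·-0.4000) / (8) = -0.5500;  x ← (1−ω)·2.7000 + ω·-0.5500 = -2.4025
  y: GS value = (-7 - (-3)·-2.4025 - (3)·-0.4000) / (7) = -1.8582;  y ← (1−ω)·-1.7000 + ω·-1.8582 = -1.9484
  z: GS value = (6 - (-3)·-2.4025 - (4)·-1.9484) / (11) = 0.5987;  z ← (1−ω)·-0.4000 + ω·0.5987 = 1.1680
Iteration 2:
  x: GS value = (-10 - (4)·-1.9484 - (-3)·1.1680) / (8) = 0.1622;  x ← (1−ω)·-2.4025 + ω·0.1622 = 1.6241
  y: GS value = (-7 - (-3)·1.6241 - (3)·1.1680) / (7) = -0.8045;  y ← (1−ω)·-1.9484 + ω·-0.8045 = -0.1525
  z: GS value = (6 - (-3)·1.6241 - (4)·-0.1525) / (11) = 1.0438;  z ← (1−ω)·1.1680 + ω·1.0438 = 0.9730

(1.6241, -0.1525, 0.9730)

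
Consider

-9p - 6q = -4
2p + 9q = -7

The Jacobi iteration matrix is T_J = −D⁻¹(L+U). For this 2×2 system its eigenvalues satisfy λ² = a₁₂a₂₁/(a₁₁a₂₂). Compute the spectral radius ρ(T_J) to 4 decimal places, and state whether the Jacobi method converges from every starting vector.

0.3849

a₁₂a₂₁/(a₁₁a₂₂) = (-6)·(2) / ((-9)·(9)) = 0.148148
ρ = √|0.148148| = √0.148148 = 0.3849
ρ < 1, so Jacobi converges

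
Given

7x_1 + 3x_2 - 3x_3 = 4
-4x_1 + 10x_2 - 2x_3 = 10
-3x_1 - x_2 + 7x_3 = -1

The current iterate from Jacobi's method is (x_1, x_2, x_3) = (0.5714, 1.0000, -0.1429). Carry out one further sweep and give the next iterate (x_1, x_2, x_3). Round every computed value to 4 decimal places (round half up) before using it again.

(0.0816, 1.2000, 0.2449)

One sweep:
  x_1 = (4 - (3)·1.0000 - (-3)·-0.1429) / (7) = 0.0816
  x_2 = (10 - (-4)·0.5714 - (-2)·-0.1429) / (10) = 1.2000
  x_3 = (-1 - (-3)·0.5714 - (-1)·1.0000) / (7) = 0.2449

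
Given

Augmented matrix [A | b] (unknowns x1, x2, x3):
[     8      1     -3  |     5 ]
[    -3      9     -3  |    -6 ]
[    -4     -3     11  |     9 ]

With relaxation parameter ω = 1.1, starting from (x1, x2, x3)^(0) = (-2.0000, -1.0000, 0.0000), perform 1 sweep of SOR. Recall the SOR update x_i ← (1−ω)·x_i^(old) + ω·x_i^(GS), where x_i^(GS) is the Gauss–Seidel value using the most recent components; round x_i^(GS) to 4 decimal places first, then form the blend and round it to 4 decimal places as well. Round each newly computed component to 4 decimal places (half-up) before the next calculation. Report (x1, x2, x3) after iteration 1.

(1.0250, -0.2575, 1.2328)

Iteration 1:
  x1: GS value = (5 - (1)·-1.0000 - (-3)·0.0000) / (8) = 0.7500;  x1 ← (1−ω)·-2.0000 + ω·0.7500 = 1.0250
  x2: GS value = (-6 - (-3)·1.0250 - (-3)·0.0000) / (9) = -0.3250;  x2 ← (1−ω)·-1.0000 + ω·-0.3250 = -0.2575
  x3: GS value = (9 - (-4)·1.0250 - (-3)·-0.2575) / (11) = 1.1207;  x3 ← (1−ω)·0.0000 + ω·1.1207 = 1.2328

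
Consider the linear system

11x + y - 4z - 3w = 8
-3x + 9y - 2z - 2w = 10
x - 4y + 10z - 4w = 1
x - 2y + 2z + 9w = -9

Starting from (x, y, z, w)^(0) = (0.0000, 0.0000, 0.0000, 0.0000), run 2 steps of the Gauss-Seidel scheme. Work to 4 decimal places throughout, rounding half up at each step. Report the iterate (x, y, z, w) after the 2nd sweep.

Iteration 1:
  x = (8 - (1)·0.0000 - (-4)·0.0000 - (-3)·0.0000) / (11) = 0.7273
  y = (10 - (-3)·0.7273 - (-2)·0.0000 - (-2)·0.0000) / (9) = 1.3535
  z = (1 - (1)·0.7273 - (-4)·1.3535 - (-4)·0.0000) / (10) = 0.5687
  w = (-9 - (1)·0.7273 - (-2)·1.3535 - (2)·0.5687) / (9) = -0.9064
Iteration 2:
  x = (8 - (1)·1.3535 - (-4)·0.5687 - (-3)·-0.9064) / (11) = 0.5638
  y = (10 - (-3)·0.5638 - (-2)·0.5687 - (-2)·-0.9064) / (9) = 1.2240
  z = (1 - (1)·0.5638 - (-4)·1.2240 - (-4)·-0.9064) / (10) = 0.1707
  w = (-9 - (1)·0.5638 - (-2)·1.2240 - (2)·0.1707) / (9) = -0.8286

(0.5638, 1.2240, 0.1707, -0.8286)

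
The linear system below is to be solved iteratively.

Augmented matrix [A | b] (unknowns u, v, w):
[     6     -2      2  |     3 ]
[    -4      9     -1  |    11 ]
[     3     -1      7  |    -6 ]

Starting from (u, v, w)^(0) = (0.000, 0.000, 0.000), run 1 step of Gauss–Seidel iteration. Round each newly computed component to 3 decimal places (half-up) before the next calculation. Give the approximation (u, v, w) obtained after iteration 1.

(0.500, 1.444, -0.865)

Iteration 1:
  u = (3 - (-2)·0.000 - (2)·0.000) / (6) = 0.500
  v = (11 - (-4)·0.500 - (-1)·0.000) / (9) = 1.444
  w = (-6 - (3)·0.500 - (-1)·1.444) / (7) = -0.865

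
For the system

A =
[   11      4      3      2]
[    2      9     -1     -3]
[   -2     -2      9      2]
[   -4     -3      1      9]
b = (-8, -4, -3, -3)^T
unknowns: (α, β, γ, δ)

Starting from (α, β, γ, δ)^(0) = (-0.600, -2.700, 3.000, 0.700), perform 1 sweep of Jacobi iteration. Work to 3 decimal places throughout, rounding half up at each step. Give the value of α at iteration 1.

-0.691

Iteration 1:
  α = (-8 - (4)·-2.700 - (3)·3.000 - (2)·0.700) / (11) = -0.691
  β = (-4 - (2)·-0.600 - (-1)·3.000 - (-3)·0.700) / (9) = 0.256
  γ = (-3 - (-2)·-0.600 - (-2)·-2.700 - (2)·0.700) / (9) = -1.222
  δ = (-3 - (-4)·-0.600 - (-3)·-2.700 - (1)·3.000) / (9) = -1.833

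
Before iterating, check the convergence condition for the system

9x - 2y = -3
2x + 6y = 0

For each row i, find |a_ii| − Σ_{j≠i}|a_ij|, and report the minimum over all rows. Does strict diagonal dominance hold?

row 1: |9| − (2) = 7
row 2: |6| − (2) = 4
minimum over rows = 4 → strictly diagonally dominant (convergence guaranteed)

4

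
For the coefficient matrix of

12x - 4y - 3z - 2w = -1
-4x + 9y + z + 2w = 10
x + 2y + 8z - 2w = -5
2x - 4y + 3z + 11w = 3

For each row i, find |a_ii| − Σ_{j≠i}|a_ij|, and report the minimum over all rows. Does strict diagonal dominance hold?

2

row 1: |12| − (4+3+2) = 3
row 2: |9| − (4+1+2) = 2
row 3: |8| − (1+2+2) = 3
row 4: |11| − (2+4+3) = 2
minimum over rows = 2 → strictly diagonally dominant (convergence guaranteed)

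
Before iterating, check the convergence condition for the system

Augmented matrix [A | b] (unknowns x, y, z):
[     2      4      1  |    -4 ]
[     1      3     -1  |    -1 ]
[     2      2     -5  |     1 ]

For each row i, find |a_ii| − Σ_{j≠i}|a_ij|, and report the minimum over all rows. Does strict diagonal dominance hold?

-3

row 1: |2| − (4+1) = -3
row 2: |3| − (1+1) = 1
row 3: |-5| − (2+2) = 1
minimum over rows = -3 → not strictly diagonally dominant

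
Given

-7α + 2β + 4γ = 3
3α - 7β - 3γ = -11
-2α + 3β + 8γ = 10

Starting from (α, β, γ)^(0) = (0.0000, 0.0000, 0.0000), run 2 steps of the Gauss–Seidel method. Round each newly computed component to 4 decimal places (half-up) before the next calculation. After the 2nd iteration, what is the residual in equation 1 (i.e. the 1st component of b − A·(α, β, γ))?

Iteration 1:
  α = (3 - (2)·0.0000 - (4)·0.0000) / (-7) = -0.4286
  β = (-11 - (3)·-0.4286 - (-3)·0.0000) / (-7) = 1.3877
  γ = (10 - (-2)·-0.4286 - (3)·1.3877) / (8) = 0.6225
Iteration 2:
  α = (3 - (2)·1.3877 - (4)·0.6225) / (-7) = 0.3236
  β = (-11 - (3)·0.3236 - (-3)·0.6225) / (-7) = 1.4433
  γ = (10 - (-2)·0.3236 - (3)·1.4433) / (8) = 0.7897
Residual b − A·x = (-0.7802, 0.5014, -0.0003)

-0.7802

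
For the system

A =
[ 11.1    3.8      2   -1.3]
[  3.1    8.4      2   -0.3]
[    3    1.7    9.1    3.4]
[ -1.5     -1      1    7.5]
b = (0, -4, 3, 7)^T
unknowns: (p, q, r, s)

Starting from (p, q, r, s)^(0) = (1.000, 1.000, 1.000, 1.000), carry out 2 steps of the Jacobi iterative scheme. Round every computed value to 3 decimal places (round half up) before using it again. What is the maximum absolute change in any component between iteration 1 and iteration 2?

Iteration 1:
  p = (0 - (3.8)·1.000 - (2)·1.000 - (-1.3)·1.000) / (11.1) = -0.405
  q = (-4 - (3.1)·1.000 - (2)·1.000 - (-0.3)·1.000) / (8.4) = -1.048
  r = (3 - (3)·1.000 - (1.7)·1.000 - (3.4)·1.000) / (9.1) = -0.560
  s = (7 - (-1.5)·1.000 - (-1)·1.000 - (1)·1.000) / (7.5) = 1.133
Iteration 2:
  p = (0 - (3.8)·-1.048 - (2)·-0.560 - (-1.3)·1.133) / (11.1) = 0.592
  q = (-4 - (3.1)·-0.405 - (2)·-0.560 - (-0.3)·1.133) / (8.4) = -0.153
  r = (3 - (3)·-0.405 - (1.7)·-1.048 - (3.4)·1.133) / (9.1) = 0.236
  s = (7 - (-1.5)·-0.405 - (-1)·-1.048 - (1)·-0.560) / (7.5) = 0.787
Change: (0.997, 0.895, 0.796, -0.346) → max |·| = 0.997

0.997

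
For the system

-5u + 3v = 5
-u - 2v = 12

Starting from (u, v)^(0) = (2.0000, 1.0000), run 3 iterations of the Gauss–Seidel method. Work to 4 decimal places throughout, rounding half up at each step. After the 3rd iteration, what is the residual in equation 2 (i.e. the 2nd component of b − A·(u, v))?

Iteration 1:
  u = (5 - (3)·1.0000) / (-5) = -0.4000
  v = (12 - (-1)·-0.4000) / (-2) = -5.8000
Iteration 2:
  u = (5 - (3)·-5.8000) / (-5) = -4.4800
  v = (12 - (-1)·-4.4800) / (-2) = -3.7600
Iteration 3:
  u = (5 - (3)·-3.7600) / (-5) = -3.2560
  v = (12 - (-1)·-3.2560) / (-2) = -4.3720
Residual b − A·x = (1.8360, 0.0000)

0.0000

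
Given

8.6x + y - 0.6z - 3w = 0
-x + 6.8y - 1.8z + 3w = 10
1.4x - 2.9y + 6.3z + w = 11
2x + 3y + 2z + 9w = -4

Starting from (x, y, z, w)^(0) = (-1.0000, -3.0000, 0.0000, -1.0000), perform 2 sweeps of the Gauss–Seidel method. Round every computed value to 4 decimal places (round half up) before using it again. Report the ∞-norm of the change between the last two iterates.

Iteration 1:
  x = (0 - (1)·-3.0000 - (-0.6)·0.0000 - (-3)·-1.0000) / (8.6) = 0.0000
  y = (10 - (-1)·0.0000 - (-1.8)·0.0000 - (3)·-1.0000) / (6.8) = 1.9118
  z = (11 - (1.4)·0.0000 - (-2.9)·1.9118 - (1)·-1.0000) / (6.3) = 2.7848
  w = (-4 - (2)·0.0000 - (3)·1.9118 - (2)·2.7848) / (9) = -1.7006
Iteration 2:
  x = (0 - (1)·1.9118 - (-0.6)·2.7848 - (-3)·-1.7006) / (8.6) = -0.6212
  y = (10 - (-1)·-0.6212 - (-1.8)·2.7848 - (3)·-1.7006) / (6.8) = 2.8667
  z = (11 - (1.4)·-0.6212 - (-2.9)·2.8667 - (1)·-1.7006) / (6.3) = 3.4736
  w = (-4 - (2)·-0.6212 - (3)·2.8667 - (2)·3.4736) / (9) = -2.0339
Change: (-0.6212, 0.9549, 0.6888, -0.3333) → max |·| = 0.9549

0.9549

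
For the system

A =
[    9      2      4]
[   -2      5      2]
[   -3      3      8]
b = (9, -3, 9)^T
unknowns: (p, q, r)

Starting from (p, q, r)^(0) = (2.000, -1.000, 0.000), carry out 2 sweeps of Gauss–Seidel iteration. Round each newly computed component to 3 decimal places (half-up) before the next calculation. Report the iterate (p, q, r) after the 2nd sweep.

Iteration 1:
  p = (9 - (2)·-1.000 - (4)·0.000) / (9) = 1.222
  q = (-3 - (-2)·1.222 - (2)·0.000) / (5) = -0.111
  r = (9 - (-3)·1.222 - (3)·-0.111) / (8) = 1.625
Iteration 2:
  p = (9 - (2)·-0.111 - (4)·1.625) / (9) = 0.302
  q = (-3 - (-2)·0.302 - (2)·1.625) / (5) = -1.129
  r = (9 - (-3)·0.302 - (3)·-1.129) / (8) = 1.662

(0.302, -1.129, 1.662)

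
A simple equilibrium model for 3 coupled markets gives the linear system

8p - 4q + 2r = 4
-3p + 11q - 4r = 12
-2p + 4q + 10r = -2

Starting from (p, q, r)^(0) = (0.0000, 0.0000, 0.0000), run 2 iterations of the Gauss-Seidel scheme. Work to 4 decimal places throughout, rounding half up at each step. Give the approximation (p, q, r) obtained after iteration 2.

Iteration 1:
  p = (4 - (-4)·0.0000 - (2)·0.0000) / (8) = 0.5000
  q = (12 - (-3)·0.5000 - (-4)·0.0000) / (11) = 1.2273
  r = (-2 - (-2)·0.5000 - (4)·1.2273) / (10) = -0.5909
Iteration 2:
  p = (4 - (-4)·1.2273 - (2)·-0.5909) / (8) = 1.2614
  q = (12 - (-3)·1.2614 - (-4)·-0.5909) / (11) = 1.2201
  r = (-2 - (-2)·1.2614 - (4)·1.2201) / (10) = -0.4358

(1.2614, 1.2201, -0.4358)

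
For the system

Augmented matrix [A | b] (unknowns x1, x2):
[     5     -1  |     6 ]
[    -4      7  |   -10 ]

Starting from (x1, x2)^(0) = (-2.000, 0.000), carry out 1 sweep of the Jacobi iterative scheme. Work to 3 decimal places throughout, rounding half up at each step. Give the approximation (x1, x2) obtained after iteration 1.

Iteration 1:
  x1 = (6 - (-1)·0.000) / (5) = 1.200
  x2 = (-10 - (-4)·-2.000) / (7) = -2.571

(1.200, -2.571)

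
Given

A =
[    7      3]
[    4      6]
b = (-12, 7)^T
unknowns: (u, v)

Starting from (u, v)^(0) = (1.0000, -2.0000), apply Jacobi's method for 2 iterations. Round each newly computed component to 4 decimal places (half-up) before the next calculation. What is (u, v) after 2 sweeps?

Iteration 1:
  u = (-12 - (3)·-2.0000) / (7) = -0.8571
  v = (7 - (4)·1.0000) / (6) = 0.5000
Iteration 2:
  u = (-12 - (3)·0.5000) / (7) = -1.9286
  v = (7 - (4)·-0.8571) / (6) = 1.7381

(-1.9286, 1.7381)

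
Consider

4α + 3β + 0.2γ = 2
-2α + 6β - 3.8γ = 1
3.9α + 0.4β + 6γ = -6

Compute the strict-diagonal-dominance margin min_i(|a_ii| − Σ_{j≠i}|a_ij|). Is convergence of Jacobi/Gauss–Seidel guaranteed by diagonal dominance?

row 1: |4| − (3+0.2) = 0.8
row 2: |6| − (2+3.8) = 0.2
row 3: |6| − (3.9+0.4) = 1.7
minimum over rows = 0.2 → strictly diagonally dominant (convergence guaranteed)

0.2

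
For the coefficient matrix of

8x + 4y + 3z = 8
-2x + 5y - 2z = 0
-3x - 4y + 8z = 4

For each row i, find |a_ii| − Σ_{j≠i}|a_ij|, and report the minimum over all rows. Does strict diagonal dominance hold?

row 1: |8| − (4+3) = 1
row 2: |5| − (2+2) = 1
row 3: |8| − (3+4) = 1
minimum over rows = 1 → strictly diagonally dominant (convergence guaranteed)

1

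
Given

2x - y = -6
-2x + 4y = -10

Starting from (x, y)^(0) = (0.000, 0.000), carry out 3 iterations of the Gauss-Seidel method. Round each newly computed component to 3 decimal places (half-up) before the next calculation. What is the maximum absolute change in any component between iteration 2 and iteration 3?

Iteration 1:
  x = (-6 - (-1)·0.000) / (2) = -3.000
  y = (-10 - (-2)·-3.000) / (4) = -4.000
Iteration 2:
  x = (-6 - (-1)·-4.000) / (2) = -5.000
  y = (-10 - (-2)·-5.000) / (4) = -5.000
Iteration 3:
  x = (-6 - (-1)·-5.000) / (2) = -5.500
  y = (-10 - (-2)·-5.500) / (4) = -5.250
Change: (-0.500, -0.250) → max |·| = 0.500

0.500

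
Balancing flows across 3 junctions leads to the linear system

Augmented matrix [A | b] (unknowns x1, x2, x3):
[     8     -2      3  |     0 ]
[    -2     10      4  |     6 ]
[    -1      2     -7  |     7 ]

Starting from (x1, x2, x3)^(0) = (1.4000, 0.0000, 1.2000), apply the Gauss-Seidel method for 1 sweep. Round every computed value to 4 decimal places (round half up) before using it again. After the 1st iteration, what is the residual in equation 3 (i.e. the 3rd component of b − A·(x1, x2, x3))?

0.0003

Iteration 1:
  x1 = (0 - (-2)·0.0000 - (3)·1.2000) / (8) = -0.4500
  x2 = (6 - (-2)·-0.4500 - (4)·1.2000) / (10) = 0.0300
  x3 = (7 - (-1)·-0.4500 - (2)·0.0300) / (-7) = -0.9271
Residual b − A·x = (6.4413, 8.5084, 0.0003)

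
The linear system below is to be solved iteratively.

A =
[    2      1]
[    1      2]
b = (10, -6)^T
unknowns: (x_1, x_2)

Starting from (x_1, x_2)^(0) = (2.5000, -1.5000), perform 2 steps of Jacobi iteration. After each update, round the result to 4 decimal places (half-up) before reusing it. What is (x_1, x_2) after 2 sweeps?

Iteration 1:
  x_1 = (10 - (1)·-1.5000) / (2) = 5.7500
  x_2 = (-6 - (1)·2.5000) / (2) = -4.2500
Iteration 2:
  x_1 = (10 - (1)·-4.2500) / (2) = 7.1250
  x_2 = (-6 - (1)·5.7500) / (2) = -5.8750

(7.1250, -5.8750)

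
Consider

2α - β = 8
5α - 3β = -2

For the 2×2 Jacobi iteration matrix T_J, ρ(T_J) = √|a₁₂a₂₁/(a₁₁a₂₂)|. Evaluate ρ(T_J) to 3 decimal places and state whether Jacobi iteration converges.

0.913

a₁₂a₂₁/(a₁₁a₂₂) = (-1)·(5) / ((2)·(-3)) = 0.833333
ρ = √|0.833333| = √0.833333 = 0.913
ρ < 1, so Jacobi converges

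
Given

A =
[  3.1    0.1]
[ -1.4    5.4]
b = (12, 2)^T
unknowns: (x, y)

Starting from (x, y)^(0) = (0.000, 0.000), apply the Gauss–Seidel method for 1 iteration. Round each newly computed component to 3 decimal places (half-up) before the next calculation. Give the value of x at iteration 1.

3.871

Iteration 1:
  x = (12 - (0.1)·0.000) / (3.1) = 3.871
  y = (2 - (-1.4)·3.871) / (5.4) = 1.374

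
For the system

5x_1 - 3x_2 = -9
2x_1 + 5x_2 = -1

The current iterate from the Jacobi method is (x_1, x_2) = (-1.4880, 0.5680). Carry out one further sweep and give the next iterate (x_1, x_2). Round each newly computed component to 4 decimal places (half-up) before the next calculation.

(-1.4592, 0.3952)

One sweep:
  x_1 = (-9 - (-3)·0.5680) / (5) = -1.4592
  x_2 = (-1 - (2)·-1.4880) / (5) = 0.3952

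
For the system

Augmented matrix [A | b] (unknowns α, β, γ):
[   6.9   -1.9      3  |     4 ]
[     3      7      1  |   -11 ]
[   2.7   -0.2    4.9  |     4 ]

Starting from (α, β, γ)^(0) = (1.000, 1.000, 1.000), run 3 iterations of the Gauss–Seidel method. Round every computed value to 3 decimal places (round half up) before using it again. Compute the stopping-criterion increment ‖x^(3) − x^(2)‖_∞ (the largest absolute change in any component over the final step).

0.057

Iteration 1:
  α = (4 - (-1.9)·1.000 - (3)·1.000) / (6.9) = 0.420
  β = (-11 - (3)·0.420 - (1)·1.000) / (7) = -1.894
  γ = (4 - (2.7)·0.420 - (-0.2)·-1.894) / (4.9) = 0.508
Iteration 2:
  α = (4 - (-1.9)·-1.894 - (3)·0.508) / (6.9) = -0.163
  β = (-11 - (3)·-0.163 - (1)·0.508) / (7) = -1.574
  γ = (4 - (2.7)·-0.163 - (-0.2)·-1.574) / (4.9) = 0.842
Iteration 3:
  α = (4 - (-1.9)·-1.574 - (3)·0.842) / (6.9) = -0.220
  β = (-11 - (3)·-0.220 - (1)·0.842) / (7) = -1.597
  γ = (4 - (2.7)·-0.220 - (-0.2)·-1.597) / (4.9) = 0.872
Change: (-0.057, -0.023, 0.030) → max |·| = 0.057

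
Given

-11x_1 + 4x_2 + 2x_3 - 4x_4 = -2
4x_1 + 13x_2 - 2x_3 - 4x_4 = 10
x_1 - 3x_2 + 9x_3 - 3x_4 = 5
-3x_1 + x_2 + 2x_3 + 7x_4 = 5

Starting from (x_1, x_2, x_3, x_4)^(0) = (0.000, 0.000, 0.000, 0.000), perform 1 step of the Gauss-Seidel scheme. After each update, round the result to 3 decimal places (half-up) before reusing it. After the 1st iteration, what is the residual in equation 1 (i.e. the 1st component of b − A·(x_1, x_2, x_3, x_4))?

Iteration 1:
  x_1 = (-2 - (4)·0.000 - (2)·0.000 - (-4)·0.000) / (-11) = 0.182
  x_2 = (10 - (4)·0.182 - (-2)·0.000 - (-4)·0.000) / (13) = 0.713
  x_3 = (5 - (1)·0.182 - (-3)·0.713 - (-3)·0.000) / (9) = 0.773
  x_4 = (5 - (-3)·0.182 - (1)·0.713 - (2)·0.773) / (7) = 0.470
Residual b − A·x = (-2.516, 3.429, 1.410, -0.003)

-2.516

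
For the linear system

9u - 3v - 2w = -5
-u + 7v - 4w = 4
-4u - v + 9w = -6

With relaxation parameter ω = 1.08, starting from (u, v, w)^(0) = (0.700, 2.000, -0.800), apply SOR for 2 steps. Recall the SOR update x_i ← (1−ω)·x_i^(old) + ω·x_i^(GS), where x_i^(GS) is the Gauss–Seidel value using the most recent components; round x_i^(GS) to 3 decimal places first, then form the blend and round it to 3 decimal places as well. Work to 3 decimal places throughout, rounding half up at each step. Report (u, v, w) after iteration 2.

(-0.784, 0.054, -1.032)

Iteration 1:
  u: GS value = (-5 - (-3)·2.000 - (-2)·-0.800) / (9) = -0.067;  u ← (1−ω)·0.700 + ω·-0.067 = -0.128
  v: GS value = (4 - (-1)·-0.128 - (-4)·-0.800) / (7) = 0.096;  v ← (1−ω)·2.000 + ω·0.096 = -0.056
  w: GS value = (-6 - (-4)·-0.128 - (-1)·-0.056) / (9) = -0.730;  w ← (1−ω)·-0.800 + ω·-0.730 = -0.724
Iteration 2:
  u: GS value = (-5 - (-3)·-0.056 - (-2)·-0.724) / (9) = -0.735;  u ← (1−ω)·-0.128 + ω·-0.735 = -0.784
  v: GS value = (4 - (-1)·-0.784 - (-4)·-0.724) / (7) = 0.046;  v ← (1−ω)·-0.056 + ω·0.046 = 0.054
  w: GS value = (-6 - (-4)·-0.784 - (-1)·0.054) / (9) = -1.009;  w ← (1−ω)·-0.724 + ω·-1.009 = -1.032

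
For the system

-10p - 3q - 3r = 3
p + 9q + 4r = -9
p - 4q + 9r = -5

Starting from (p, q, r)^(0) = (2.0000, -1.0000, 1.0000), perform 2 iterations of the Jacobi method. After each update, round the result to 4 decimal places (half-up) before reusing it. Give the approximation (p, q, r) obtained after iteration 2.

(0.5667, -0.4235, -1.2630)

Iteration 1:
  p = (3 - (-3)·-1.0000 - (-3)·1.0000) / (-10) = -0.3000
  q = (-9 - (1)·2.0000 - (4)·1.0000) / (9) = -1.6667
  r = (-5 - (1)·2.0000 - (-4)·-1.0000) / (9) = -1.2222
Iteration 2:
  p = (3 - (-3)·-1.6667 - (-3)·-1.2222) / (-10) = 0.5667
  q = (-9 - (1)·-0.3000 - (4)·-1.2222) / (9) = -0.4235
  r = (-5 - (1)·-0.3000 - (-4)·-1.6667) / (9) = -1.2630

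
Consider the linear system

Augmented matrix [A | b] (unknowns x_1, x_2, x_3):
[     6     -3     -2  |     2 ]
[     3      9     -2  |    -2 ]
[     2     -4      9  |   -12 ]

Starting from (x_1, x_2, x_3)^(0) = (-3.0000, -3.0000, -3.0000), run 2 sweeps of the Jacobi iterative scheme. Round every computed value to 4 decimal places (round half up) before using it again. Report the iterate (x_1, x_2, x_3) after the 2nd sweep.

(-0.2778, 0.0556, -0.8025)

Iteration 1:
  x_1 = (2 - (-3)·-3.0000 - (-2)·-3.0000) / (6) = -2.1667
  x_2 = (-2 - (3)·-3.0000 - (-2)·-3.0000) / (9) = 0.1111
  x_3 = (-12 - (2)·-3.0000 - (-4)·-3.0000) / (9) = -2.0000
Iteration 2:
  x_1 = (2 - (-3)·0.1111 - (-2)·-2.0000) / (6) = -0.2778
  x_2 = (-2 - (3)·-2.1667 - (-2)·-2.0000) / (9) = 0.0556
  x_3 = (-12 - (2)·-2.1667 - (-4)·0.1111) / (9) = -0.8025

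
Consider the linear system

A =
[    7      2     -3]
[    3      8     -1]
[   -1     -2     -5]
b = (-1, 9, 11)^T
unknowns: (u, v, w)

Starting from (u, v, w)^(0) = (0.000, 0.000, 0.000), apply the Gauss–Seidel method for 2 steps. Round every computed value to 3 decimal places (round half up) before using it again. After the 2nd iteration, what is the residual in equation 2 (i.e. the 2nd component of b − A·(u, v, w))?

Iteration 1:
  u = (-1 - (2)·0.000 - (-3)·0.000) / (7) = -0.143
  v = (9 - (3)·-0.143 - (-1)·0.000) / (8) = 1.179
  w = (11 - (-1)·-0.143 - (-2)·1.179) / (-5) = -2.643
Iteration 2:
  u = (-1 - (2)·1.179 - (-3)·-2.643) / (7) = -1.612
  v = (9 - (3)·-1.612 - (-1)·-2.643) / (8) = 1.399
  w = (11 - (-1)·-1.612 - (-2)·1.399) / (-5) = -2.437
Residual b − A·x = (0.175, 0.207, 0.001)

0.207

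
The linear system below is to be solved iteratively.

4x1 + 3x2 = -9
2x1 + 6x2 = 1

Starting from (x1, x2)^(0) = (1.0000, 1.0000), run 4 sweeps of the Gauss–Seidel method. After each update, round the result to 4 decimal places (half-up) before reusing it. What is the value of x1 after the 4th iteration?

-3.1640

Iteration 1:
  x1 = (-9 - (3)·1.0000) / (4) = -3.0000
  x2 = (1 - (2)·-3.0000) / (6) = 1.1667
Iteration 2:
  x1 = (-9 - (3)·1.1667) / (4) = -3.1250
  x2 = (1 - (2)·-3.1250) / (6) = 1.2083
Iteration 3:
  x1 = (-9 - (3)·1.2083) / (4) = -3.1562
  x2 = (1 - (2)·-3.1562) / (6) = 1.2187
Iteration 4:
  x1 = (-9 - (3)·1.2187) / (4) = -3.1640
  x2 = (1 - (2)·-3.1640) / (6) = 1.2213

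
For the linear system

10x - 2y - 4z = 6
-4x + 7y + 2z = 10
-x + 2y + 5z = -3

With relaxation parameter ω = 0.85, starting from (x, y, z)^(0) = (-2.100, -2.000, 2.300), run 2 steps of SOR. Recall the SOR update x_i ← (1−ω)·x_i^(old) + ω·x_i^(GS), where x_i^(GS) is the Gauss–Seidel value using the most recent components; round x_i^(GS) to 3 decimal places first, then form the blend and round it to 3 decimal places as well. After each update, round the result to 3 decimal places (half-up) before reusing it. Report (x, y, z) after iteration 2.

Iteration 1:
  x: GS value = (6 - (-2)·-2.000 - (-4)·2.300) / (10) = 1.120;  x ← (1−ω)·-2.100 + ω·1.120 = 0.637
  y: GS value = (10 - (-4)·0.637 - (2)·2.300) / (7) = 1.135;  y ← (1−ω)·-2.000 + ω·1.135 = 0.665
  z: GS value = (-3 - (-1)·0.637 - (2)·0.665) / (5) = -0.739;  z ← (1−ω)·2.300 + ω·-0.739 = -0.283
Iteration 2:
  x: GS value = (6 - (-2)·0.665 - (-4)·-0.283) / (10) = 0.620;  x ← (1−ω)·0.637 + ω·0.620 = 0.623
  y: GS value = (10 - (-4)·0.623 - (2)·-0.283) / (7) = 1.865;  y ← (1−ω)·0.665 + ω·1.865 = 1.685
  z: GS value = (-3 - (-1)·0.623 - (2)·1.685) / (5) = -1.149;  z ← (1−ω)·-0.283 + ω·-1.149 = -1.019

(0.623, 1.685, -1.019)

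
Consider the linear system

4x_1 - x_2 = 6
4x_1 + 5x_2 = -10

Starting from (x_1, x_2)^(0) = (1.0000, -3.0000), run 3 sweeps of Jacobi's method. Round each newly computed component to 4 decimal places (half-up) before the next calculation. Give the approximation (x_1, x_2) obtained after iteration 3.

(0.8500, -2.6400)

Iteration 1:
  x_1 = (6 - (-1)·-3.0000) / (4) = 0.7500
  x_2 = (-10 - (4)·1.0000) / (5) = -2.8000
Iteration 2:
  x_1 = (6 - (-1)·-2.8000) / (4) = 0.8000
  x_2 = (-10 - (4)·0.7500) / (5) = -2.6000
Iteration 3:
  x_1 = (6 - (-1)·-2.6000) / (4) = 0.8500
  x_2 = (-10 - (4)·0.8000) / (5) = -2.6400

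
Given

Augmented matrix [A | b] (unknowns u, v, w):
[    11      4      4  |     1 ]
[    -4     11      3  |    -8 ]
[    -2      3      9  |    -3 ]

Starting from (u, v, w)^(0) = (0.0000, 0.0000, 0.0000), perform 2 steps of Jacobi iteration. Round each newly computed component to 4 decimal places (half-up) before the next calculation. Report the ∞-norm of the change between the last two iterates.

0.3857

Iteration 1:
  u = (1 - (4)·0.0000 - (4)·0.0000) / (11) = 0.0909
  v = (-8 - (-4)·0.0000 - (3)·0.0000) / (11) = -0.7273
  w = (-3 - (-2)·0.0000 - (3)·0.0000) / (9) = -0.3333
Iteration 2:
  u = (1 - (4)·-0.7273 - (4)·-0.3333) / (11) = 0.4766
  v = (-8 - (-4)·0.0909 - (3)·-0.3333) / (11) = -0.6033
  w = (-3 - (-2)·0.0909 - (3)·-0.7273) / (9) = -0.0707
Change: (0.3857, 0.1240, 0.2626) → max |·| = 0.3857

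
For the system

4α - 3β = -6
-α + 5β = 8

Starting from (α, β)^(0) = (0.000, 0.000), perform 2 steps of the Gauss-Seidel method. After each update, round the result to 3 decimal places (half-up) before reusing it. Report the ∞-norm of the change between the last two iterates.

Iteration 1:
  α = (-6 - (-3)·0.000) / (4) = -1.500
  β = (8 - (-1)·-1.500) / (5) = 1.300
Iteration 2:
  α = (-6 - (-3)·1.300) / (4) = -0.525
  β = (8 - (-1)·-0.525) / (5) = 1.495
Change: (0.975, 0.195) → max |·| = 0.975

0.975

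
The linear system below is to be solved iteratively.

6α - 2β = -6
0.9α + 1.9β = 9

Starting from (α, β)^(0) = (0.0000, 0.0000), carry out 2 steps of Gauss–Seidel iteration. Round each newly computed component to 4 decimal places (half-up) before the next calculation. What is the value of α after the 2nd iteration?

Iteration 1:
  α = (-6 - (-2)·0.0000) / (6) = -1.0000
  β = (9 - (0.9)·-1.0000) / (1.9) = 5.2105
Iteration 2:
  α = (-6 - (-2)·5.2105) / (6) = 0.7368
  β = (9 - (0.9)·0.7368) / (1.9) = 4.3878

0.7368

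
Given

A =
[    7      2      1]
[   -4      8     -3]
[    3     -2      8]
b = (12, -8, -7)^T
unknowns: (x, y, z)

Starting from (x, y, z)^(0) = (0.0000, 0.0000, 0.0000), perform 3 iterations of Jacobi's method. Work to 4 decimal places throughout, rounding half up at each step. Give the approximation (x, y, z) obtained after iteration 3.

(2.1014, -0.6005, -1.7896)

Iteration 1:
  x = (12 - (2)·0.0000 - (1)·0.0000) / (7) = 1.7143
  y = (-8 - (-4)·0.0000 - (-3)·0.0000) / (8) = -1.0000
  z = (-7 - (3)·0.0000 - (-2)·0.0000) / (8) = -0.8750
Iteration 2:
  x = (12 - (2)·-1.0000 - (1)·-0.8750) / (7) = 2.1250
  y = (-8 - (-4)·1.7143 - (-3)·-0.8750) / (8) = -0.4710
  z = (-7 - (3)·1.7143 - (-2)·-1.0000) / (8) = -1.7679
Iteration 3:
  x = (12 - (2)·-0.4710 - (1)·-1.7679) / (7) = 2.1014
  y = (-8 - (-4)·2.1250 - (-3)·-1.7679) / (8) = -0.6005
  z = (-7 - (3)·2.1250 - (-2)·-0.4710) / (8) = -1.7896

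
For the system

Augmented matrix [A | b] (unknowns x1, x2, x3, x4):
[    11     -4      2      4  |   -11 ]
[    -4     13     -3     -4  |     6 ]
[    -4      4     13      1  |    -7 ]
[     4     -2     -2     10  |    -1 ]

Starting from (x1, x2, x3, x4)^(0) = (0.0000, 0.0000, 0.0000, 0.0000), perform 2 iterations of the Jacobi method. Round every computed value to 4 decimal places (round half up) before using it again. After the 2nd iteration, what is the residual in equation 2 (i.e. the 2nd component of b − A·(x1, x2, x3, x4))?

1.4209

Iteration 1:
  x1 = (-11 - (-4)·0.0000 - (2)·0.0000 - (4)·0.0000) / (11) = -1.0000
  x2 = (6 - (-4)·0.0000 - (-3)·0.0000 - (-4)·0.0000) / (13) = 0.4615
  x3 = (-7 - (-4)·0.0000 - (4)·0.0000 - (1)·0.0000) / (13) = -0.5385
  x4 = (-1 - (4)·0.0000 - (-2)·0.0000 - (-2)·0.0000) / (10) = -0.1000
Iteration 2:
  x1 = (-11 - (-4)·0.4615 - (2)·-0.5385 - (4)·-0.1000) / (11) = -0.6979
  x2 = (6 - (-4)·-1.0000 - (-3)·-0.5385 - (-4)·-0.1000) / (13) = -0.0012
  x3 = (-7 - (-4)·-1.0000 - (4)·0.4615 - (1)·-0.1000) / (13) = -0.9805
  x4 = (-1 - (4)·-1.0000 - (-2)·0.4615 - (-2)·-0.5385) / (10) = 0.2846
Residual b − A·x = (-2.5053, 1.4209, 2.6751, -3.0178)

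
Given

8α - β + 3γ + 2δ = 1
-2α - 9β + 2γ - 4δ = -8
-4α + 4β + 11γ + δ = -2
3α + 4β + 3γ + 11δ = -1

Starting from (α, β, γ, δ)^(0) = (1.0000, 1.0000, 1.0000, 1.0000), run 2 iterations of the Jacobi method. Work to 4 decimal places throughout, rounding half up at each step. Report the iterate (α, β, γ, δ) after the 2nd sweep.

(0.5328, 1.3561, -0.3889, -0.0759)

Iteration 1:
  α = (1 - (-1)·1.0000 - (3)·1.0000 - (2)·1.0000) / (8) = -0.3750
  β = (-8 - (-2)·1.0000 - (2)·1.0000 - (-4)·1.0000) / (-9) = 0.4444
  γ = (-2 - (-4)·1.0000 - (4)·1.0000 - (1)·1.0000) / (11) = -0.2727
  δ = (-1 - (3)·1.0000 - (4)·1.0000 - (3)·1.0000) / (11) = -1.0000
Iteration 2:
  α = (1 - (-1)·0.4444 - (3)·-0.2727 - (2)·-1.0000) / (8) = 0.5328
  β = (-8 - (-2)·-0.3750 - (2)·-0.2727 - (-4)·-1.0000) / (-9) = 1.3561
  γ = (-2 - (-4)·-0.3750 - (4)·0.4444 - (1)·-1.0000) / (11) = -0.3889
  δ = (-1 - (3)·-0.3750 - (4)·0.4444 - (3)·-0.2727) / (11) = -0.0759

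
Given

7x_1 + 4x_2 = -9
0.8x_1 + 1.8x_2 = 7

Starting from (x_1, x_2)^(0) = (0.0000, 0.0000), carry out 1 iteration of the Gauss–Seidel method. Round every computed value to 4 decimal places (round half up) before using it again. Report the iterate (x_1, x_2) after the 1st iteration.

Iteration 1:
  x_1 = (-9 - (4)·0.0000) / (7) = -1.2857
  x_2 = (7 - (0.8)·-1.2857) / (1.8) = 4.4603

(-1.2857, 4.4603)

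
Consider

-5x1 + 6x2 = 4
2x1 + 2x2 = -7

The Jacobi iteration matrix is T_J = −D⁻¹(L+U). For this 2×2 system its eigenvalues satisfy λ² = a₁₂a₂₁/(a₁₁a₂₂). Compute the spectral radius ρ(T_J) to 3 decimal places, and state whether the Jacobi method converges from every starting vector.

a₁₂a₂₁/(a₁₁a₂₂) = (6)·(2) / ((-5)·(2)) = -1.200000
ρ = √|-1.200000| = √1.200000 = 1.095
ρ > 1, so Jacobi diverges

1.095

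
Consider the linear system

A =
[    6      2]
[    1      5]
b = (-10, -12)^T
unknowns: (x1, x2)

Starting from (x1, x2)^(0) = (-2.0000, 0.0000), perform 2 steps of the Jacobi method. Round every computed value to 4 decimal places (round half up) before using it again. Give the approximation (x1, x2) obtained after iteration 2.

(-1.0000, -2.0667)

Iteration 1:
  x1 = (-10 - (2)·0.0000) / (6) = -1.6667
  x2 = (-12 - (1)·-2.0000) / (5) = -2.0000
Iteration 2:
  x1 = (-10 - (2)·-2.0000) / (6) = -1.0000
  x2 = (-12 - (1)·-1.6667) / (5) = -2.0667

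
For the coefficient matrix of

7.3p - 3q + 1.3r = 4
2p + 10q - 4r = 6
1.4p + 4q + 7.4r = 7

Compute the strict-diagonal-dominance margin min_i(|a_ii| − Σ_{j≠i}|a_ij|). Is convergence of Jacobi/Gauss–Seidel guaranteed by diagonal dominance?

row 1: |7.3| − (3+1.3) = 3
row 2: |10| − (2+4) = 4
row 3: |7.4| − (1.4+4) = 2
minimum over rows = 2 → strictly diagonally dominant (convergence guaranteed)

2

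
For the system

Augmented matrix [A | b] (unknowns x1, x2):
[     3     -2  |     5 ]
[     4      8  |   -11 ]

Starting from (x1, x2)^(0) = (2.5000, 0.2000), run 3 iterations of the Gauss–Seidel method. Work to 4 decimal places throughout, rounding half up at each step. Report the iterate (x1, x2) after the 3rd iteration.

Iteration 1:
  x1 = (5 - (-2)·0.2000) / (3) = 1.8000
  x2 = (-11 - (4)·1.8000) / (8) = -2.2750
Iteration 2:
  x1 = (5 - (-2)·-2.2750) / (3) = 0.1500
  x2 = (-11 - (4)·0.1500) / (8) = -1.4500
Iteration 3:
  x1 = (5 - (-2)·-1.4500) / (3) = 0.7000
  x2 = (-11 - (4)·0.7000) / (8) = -1.7250

(0.7000, -1.7250)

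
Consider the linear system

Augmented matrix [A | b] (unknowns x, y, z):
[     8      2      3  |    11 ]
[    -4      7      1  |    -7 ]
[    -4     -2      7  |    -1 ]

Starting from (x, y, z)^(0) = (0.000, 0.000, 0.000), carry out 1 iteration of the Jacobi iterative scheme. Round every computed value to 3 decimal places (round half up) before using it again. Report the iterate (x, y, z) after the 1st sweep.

(1.375, -1.000, -0.143)

Iteration 1:
  x = (11 - (2)·0.000 - (3)·0.000) / (8) = 1.375
  y = (-7 - (-4)·0.000 - (1)·0.000) / (7) = -1.000
  z = (-1 - (-4)·0.000 - (-2)·0.000) / (7) = -0.143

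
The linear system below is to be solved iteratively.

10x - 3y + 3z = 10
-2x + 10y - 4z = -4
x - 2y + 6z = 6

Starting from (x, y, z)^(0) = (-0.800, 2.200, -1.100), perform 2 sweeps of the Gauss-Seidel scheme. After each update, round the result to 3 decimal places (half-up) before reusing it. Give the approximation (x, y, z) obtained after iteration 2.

(0.711, -0.049, 0.865)

Iteration 1:
  x = (10 - (-3)·2.200 - (3)·-1.100) / (10) = 1.990
  y = (-4 - (-2)·1.990 - (-4)·-1.100) / (10) = -0.442
  z = (6 - (1)·1.990 - (-2)·-0.442) / (6) = 0.521
Iteration 2:
  x = (10 - (-3)·-0.442 - (3)·0.521) / (10) = 0.711
  y = (-4 - (-2)·0.711 - (-4)·0.521) / (10) = -0.049
  z = (6 - (1)·0.711 - (-2)·-0.049) / (6) = 0.865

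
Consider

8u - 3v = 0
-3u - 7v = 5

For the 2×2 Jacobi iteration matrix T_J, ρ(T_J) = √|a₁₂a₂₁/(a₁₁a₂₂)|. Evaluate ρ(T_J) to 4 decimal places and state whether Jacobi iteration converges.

a₁₂a₂₁/(a₁₁a₂₂) = (-3)·(-3) / ((8)·(-7)) = -0.160714
ρ = √|-0.160714| = √0.160714 = 0.4009
ρ < 1, so Jacobi converges

0.4009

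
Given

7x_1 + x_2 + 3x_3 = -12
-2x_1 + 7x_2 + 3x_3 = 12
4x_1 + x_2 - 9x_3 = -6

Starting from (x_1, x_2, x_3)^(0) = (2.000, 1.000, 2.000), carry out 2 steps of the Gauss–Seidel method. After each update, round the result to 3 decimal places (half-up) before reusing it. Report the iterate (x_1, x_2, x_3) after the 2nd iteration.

(-1.499, 1.513, 0.169)

Iteration 1:
  x_1 = (-12 - (1)·1.000 - (3)·2.000) / (7) = -2.714
  x_2 = (12 - (-2)·-2.714 - (3)·2.000) / (7) = 0.082
  x_3 = (-6 - (4)·-2.714 - (1)·0.082) / (-9) = -0.530
Iteration 2:
  x_1 = (-12 - (1)·0.082 - (3)·-0.530) / (7) = -1.499
  x_2 = (12 - (-2)·-1.499 - (3)·-0.530) / (7) = 1.513
  x_3 = (-6 - (4)·-1.499 - (1)·1.513) / (-9) = 0.169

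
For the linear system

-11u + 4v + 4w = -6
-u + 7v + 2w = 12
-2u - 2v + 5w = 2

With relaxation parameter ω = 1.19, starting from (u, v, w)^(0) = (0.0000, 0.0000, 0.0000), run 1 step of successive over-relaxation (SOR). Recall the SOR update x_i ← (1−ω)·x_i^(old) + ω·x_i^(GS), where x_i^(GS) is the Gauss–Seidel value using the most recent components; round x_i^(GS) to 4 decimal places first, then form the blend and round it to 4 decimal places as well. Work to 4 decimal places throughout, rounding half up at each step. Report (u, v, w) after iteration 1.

(0.6491, 2.1503, 1.8086)

Iteration 1:
  u: GS value = (-6 - (4)·0.0000 - (4)·0.0000) / (-11) = 0.5455;  u ← (1−ω)·0.0000 + ω·0.5455 = 0.6491
  v: GS value = (12 - (-1)·0.6491 - (2)·0.0000) / (7) = 1.8070;  v ← (1−ω)·0.0000 + ω·1.8070 = 2.1503
  w: GS value = (2 - (-2)·0.6491 - (-2)·2.1503) / (5) = 1.5198;  w ← (1−ω)·0.0000 + ω·1.5198 = 1.8086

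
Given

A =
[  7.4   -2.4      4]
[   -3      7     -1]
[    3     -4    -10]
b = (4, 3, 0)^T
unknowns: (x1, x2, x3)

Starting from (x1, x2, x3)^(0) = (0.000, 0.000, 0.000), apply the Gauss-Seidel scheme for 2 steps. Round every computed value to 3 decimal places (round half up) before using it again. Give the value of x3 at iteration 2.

Iteration 1:
  x1 = (4 - (-2.4)·0.000 - (4)·0.000) / (7.4) = 0.541
  x2 = (3 - (-3)·0.541 - (-1)·0.000) / (7) = 0.660
  x3 = (0 - (3)·0.541 - (-4)·0.660) / (-10) = -0.102
Iteration 2:
  x1 = (4 - (-2.4)·0.660 - (4)·-0.102) / (7.4) = 0.810
  x2 = (3 - (-3)·0.810 - (-1)·-0.102) / (7) = 0.761
  x3 = (0 - (3)·0.810 - (-4)·0.761) / (-10) = -0.061

-0.061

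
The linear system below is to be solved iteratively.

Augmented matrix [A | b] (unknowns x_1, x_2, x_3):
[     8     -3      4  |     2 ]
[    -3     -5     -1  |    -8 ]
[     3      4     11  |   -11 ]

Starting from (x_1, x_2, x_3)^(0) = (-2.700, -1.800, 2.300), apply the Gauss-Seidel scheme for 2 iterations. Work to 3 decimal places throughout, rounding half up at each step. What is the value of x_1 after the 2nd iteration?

1.696

Iteration 1:
  x_1 = (2 - (-3)·-1.800 - (4)·2.300) / (8) = -1.575
  x_2 = (-8 - (-3)·-1.575 - (-1)·2.300) / (-5) = 2.085
  x_3 = (-11 - (3)·-1.575 - (4)·2.085) / (11) = -1.329
Iteration 2:
  x_1 = (2 - (-3)·2.085 - (4)·-1.329) / (8) = 1.696
  x_2 = (-8 - (-3)·1.696 - (-1)·-1.329) / (-5) = 0.848
  x_3 = (-11 - (3)·1.696 - (4)·0.848) / (11) = -1.771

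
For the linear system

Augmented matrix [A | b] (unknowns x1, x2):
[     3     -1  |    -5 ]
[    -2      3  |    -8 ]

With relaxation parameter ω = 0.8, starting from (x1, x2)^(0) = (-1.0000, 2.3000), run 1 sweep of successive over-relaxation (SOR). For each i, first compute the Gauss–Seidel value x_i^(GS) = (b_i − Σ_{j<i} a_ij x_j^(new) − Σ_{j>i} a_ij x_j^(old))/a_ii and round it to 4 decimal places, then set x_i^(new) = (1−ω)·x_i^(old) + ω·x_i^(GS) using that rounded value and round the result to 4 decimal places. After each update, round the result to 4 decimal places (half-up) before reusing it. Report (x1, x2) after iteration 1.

Iteration 1:
  x1: GS value = (-5 - (-1)·2.3000) / (3) = -0.9000;  x1 ← (1−ω)·-1.0000 + ω·-0.9000 = -0.9200
  x2: GS value = (-8 - (-2)·-0.9200) / (3) = -3.2800;  x2 ← (1−ω)·2.3000 + ω·-3.2800 = -2.1640

(-0.9200, -2.1640)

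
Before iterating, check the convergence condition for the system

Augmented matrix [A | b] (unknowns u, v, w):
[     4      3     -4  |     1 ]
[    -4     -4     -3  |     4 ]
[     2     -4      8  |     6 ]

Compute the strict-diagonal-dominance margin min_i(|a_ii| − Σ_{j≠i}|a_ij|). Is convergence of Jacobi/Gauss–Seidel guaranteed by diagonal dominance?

-3

row 1: |4| − (3+4) = -3
row 2: |-4| − (4+3) = -3
row 3: |8| − (2+4) = 2
minimum over rows = -3 → not strictly diagonally dominant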